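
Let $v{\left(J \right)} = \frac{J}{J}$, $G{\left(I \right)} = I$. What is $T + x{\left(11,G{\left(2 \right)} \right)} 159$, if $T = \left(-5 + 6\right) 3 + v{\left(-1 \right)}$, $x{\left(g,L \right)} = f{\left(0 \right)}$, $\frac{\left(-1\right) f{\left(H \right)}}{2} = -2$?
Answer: $640$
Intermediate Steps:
$f{\left(H \right)} = 4$ ($f{\left(H \right)} = \left(-2\right) \left(-2\right) = 4$)
$x{\left(g,L \right)} = 4$
$v{\left(J \right)} = 1$
$T = 4$ ($T = \left(-5 + 6\right) 3 + 1 = 1 \cdot 3 + 1 = 3 + 1 = 4$)
$T + x{\left(11,G{\left(2 \right)} \right)} 159 = 4 + 4 \cdot 159 = 4 + 636 = 640$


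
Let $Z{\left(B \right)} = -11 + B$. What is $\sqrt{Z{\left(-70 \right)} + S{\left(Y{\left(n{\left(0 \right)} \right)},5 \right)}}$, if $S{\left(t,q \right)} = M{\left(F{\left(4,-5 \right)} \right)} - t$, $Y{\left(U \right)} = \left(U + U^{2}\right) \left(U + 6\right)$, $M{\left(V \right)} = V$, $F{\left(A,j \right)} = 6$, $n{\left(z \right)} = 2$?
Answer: $i \sqrt{123} \approx 11.091 i$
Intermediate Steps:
$Y{\left(U \right)} = \left(6 + U\right) \left(U + U^{2}\right)$ ($Y{\left(U \right)} = \left(U + U^{2}\right) \left(6 + U\right) = \left(6 + U\right) \left(U + U^{2}\right)$)
$S{\left(t,q \right)} = 6 - t$
$\sqrt{Z{\left(-70 \right)} + S{\left(Y{\left(n{\left(0 \right)} \right)},5 \right)}} = \sqrt{\left(-11 - 70\right) + \left(6 - 2 \left(6 + 2^{2} + 7 \cdot 2\right)\right)} = \sqrt{-81 + \left(6 - 2 \left(6 + 4 + 14\right)\right)} = \sqrt{-81 + \left(6 - 2 \cdot 24\right)} = \sqrt{-81 + \left(6 - 48\right)} = \sqrt{-81 - 42} = \sqrt{-123} = i \sqrt{123}$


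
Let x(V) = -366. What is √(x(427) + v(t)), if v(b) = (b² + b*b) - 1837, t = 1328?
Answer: √3524965 ≈ 1877.5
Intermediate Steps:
v(b) = -1837 + 2*b² (v(b) = (b² + b²) - 1837 = 2*b² - 1837 = -1837 + 2*b²)
√(x(427) + v(t)) = √(-366 + (-1837 + 2*1328²)) = √(-366 + (-1837 + 2*1763584)) = √(-366 + (-1837 + 3527168)) = √(-366 + 3525331) = √3524965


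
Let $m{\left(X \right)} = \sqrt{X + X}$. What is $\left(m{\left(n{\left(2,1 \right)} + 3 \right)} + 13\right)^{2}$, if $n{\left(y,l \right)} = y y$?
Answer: $\left(13 + \sqrt{14}\right)^{2} \approx 280.28$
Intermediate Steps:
$n{\left(y,l \right)} = y^{2}$
$m{\left(X \right)} = \sqrt{2} \sqrt{X}$ ($m{\left(X \right)} = \sqrt{2 X} = \sqrt{2} \sqrt{X}$)
$\left(m{\left(n{\left(2,1 \right)} + 3 \right)} + 13\right)^{2} = \left(\sqrt{2} \sqrt{2^{2} + 3} + 13\right)^{2} = \left(\sqrt{2} \sqrt{4 + 3} + 13\right)^{2} = \left(\sqrt{2} \sqrt{7} + 13\right)^{2} = \left(\sqrt{14} + 13\right)^{2} = \left(13 + \sqrt{14}\right)^{2}$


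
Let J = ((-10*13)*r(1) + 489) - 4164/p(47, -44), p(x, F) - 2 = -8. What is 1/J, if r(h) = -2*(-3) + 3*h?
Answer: 1/13 ≈ 0.076923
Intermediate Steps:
p(x, F) = -6 (p(x, F) = 2 - 8 = -6)
r(h) = 6 + 3*h
J = 13 (J = ((-10*13)*(6 + 3*1) + 489) - 4164/(-6) = (-130*(6 + 3) + 489) - 4164*(-1)/6 = (-130*9 + 489) - 1*(-694) = (-1170 + 489) + 694 = -681 + 694 = 13)
1/J = 1/13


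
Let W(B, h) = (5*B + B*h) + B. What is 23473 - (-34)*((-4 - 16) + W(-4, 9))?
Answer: 20753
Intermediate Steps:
W(B, h) = 6*B + B*h
23473 - (-34)*((-4 - 16) + W(-4, 9)) = 23473 - (-34)*((-4 - 16) - 4*(6 + 9)) = 23473 - (-34)*(-20 - 4*15) = 23473 - (-34)*(-20 - 60) = 23473 - (-34)*(-80) = 23473 - 1*2720 = 23473 - 2720 = 20753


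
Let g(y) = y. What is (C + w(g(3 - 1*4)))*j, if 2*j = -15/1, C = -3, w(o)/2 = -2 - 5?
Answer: 255/2 ≈ 127.50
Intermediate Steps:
w(o) = -14 (w(o) = 2*(-2 - 5) = 2*(-7) = -14)
j = -15/2 (j = (-15/1)/2 = (-15*1)/2 = (1/2)*(-15) = -15/2 ≈ -7.5000)
(C + w(g(3 - 1*4)))*j = (-3 - 14)*(-15/2) = -17*(-15/2) = 255/2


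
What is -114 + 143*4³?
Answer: 9038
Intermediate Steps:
-114 + 143*4³ = -114 + 143*64 = -114 + 9152 = 9038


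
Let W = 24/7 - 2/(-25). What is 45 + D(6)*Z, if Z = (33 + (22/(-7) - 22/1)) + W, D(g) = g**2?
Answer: 79479/175 ≈ 454.17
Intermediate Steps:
W = 614/175 (W = 24*(1/7) - 2*(-1/25) = 24/7 + 2/25 = 614/175 ≈ 3.5086)
Z = 1989/175 (Z = (33 + (22/(-7) - 22/1)) + 614/175 = (33 + (22*(-1/7) - 22*1)) + 614/175 = (33 + (-22/7 - 22)) + 614/175 = (33 - 176/7) + 614/175 = 55/7 + 614/175 = 1989/175 ≈ 11.366)
45 + D(6)*Z = 45 + 6**2*(1989/175) = 45 + 36*(1989/175) = 45 + 71604/175 = 79479/175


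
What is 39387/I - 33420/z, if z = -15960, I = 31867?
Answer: 28226861/8476622 ≈ 3.3300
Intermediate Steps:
39387/I - 33420/z = 39387/31867 - 33420/(-15960) = 39387*(1/31867) - 33420*(-1/15960) = 39387/31867 + 557/266 = 28226861/8476622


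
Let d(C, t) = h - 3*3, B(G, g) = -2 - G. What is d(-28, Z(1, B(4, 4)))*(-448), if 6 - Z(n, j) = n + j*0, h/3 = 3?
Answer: 0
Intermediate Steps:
h = 9 (h = 3*3 = 9)
Z(n, j) = 6 - n (Z(n, j) = 6 - (n + j*0) = 6 - (n + 0) = 6 - n)
d(C, t) = 0 (d(C, t) = 9 - 3*3 = 9 - 9 = 0)
d(-28, Z(1, B(4, 4)))*(-448) = 0*(-448) = 0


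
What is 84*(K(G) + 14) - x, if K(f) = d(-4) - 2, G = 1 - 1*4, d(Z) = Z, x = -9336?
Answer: 10008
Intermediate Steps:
G = -3 (G = 1 - 4 = -3)
K(f) = -6 (K(f) = -4 - 2 = -6)
84*(K(G) + 14) - x = 84*(-6 + 14) - 1*(-9336) = 84*8 + 9336 = 672 + 9336 = 10008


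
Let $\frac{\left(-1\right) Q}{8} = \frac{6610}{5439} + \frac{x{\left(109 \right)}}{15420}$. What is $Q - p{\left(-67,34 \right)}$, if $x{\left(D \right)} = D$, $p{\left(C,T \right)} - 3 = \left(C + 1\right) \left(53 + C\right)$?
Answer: $- \frac{6547255639}{6989115} \approx -936.78$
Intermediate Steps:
$p{\left(C,T \right)} = 3 + \left(1 + C\right) \left(53 + C\right)$ ($p{\left(C,T \right)} = 3 + \left(C + 1\right) \left(53 + C\right) = 3 + \left(1 + C\right) \left(53 + C\right)$)
$Q = - \frac{68346034}{6989115}$ ($Q = - 8 \left(\frac{6610}{5439} + \frac{109}{15420}\right) = \left(-8\right) \frac{34173017}{27956460} = - \frac{68346034}{6989115} \approx -9.7789$)
$Q - p{\left(-67,34 \right)} = - \frac{68346034}{6989115} - \left(56 + \left(-67\right)^{2} + 54 \left(-67\right)\right) = - \frac{68346034}{6989115} - \left(56 + 4489 - 3618\right) = - \frac{68346034}{6989115} - 927 = - \frac{6547255639}{6989115}$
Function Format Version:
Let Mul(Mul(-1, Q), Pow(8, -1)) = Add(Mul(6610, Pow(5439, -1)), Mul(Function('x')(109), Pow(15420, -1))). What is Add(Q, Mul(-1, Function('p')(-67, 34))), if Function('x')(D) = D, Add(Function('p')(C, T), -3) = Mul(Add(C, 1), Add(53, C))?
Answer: Rational(-6547255639, 6989115) ≈ -936.78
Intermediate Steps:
Function('p')(C, T) = Add(3, Mul(Add(1, C), Add(53, C))) (Function('p')(C, T) = Add(3, Mul(Add(C, 1), Add(53, C))) = Add(3, Mul(Add(1, C), Add(53, C))))
Q = Rational(-68346034, 6989115) (Q = Mul(-8, Add(Mul(6610, Pow(5439, -1)), Mul(109, Pow(15420, -1)))) = Mul(-8, Add(Mul(6610, Rational(1, 5439)), Mul(109, Rational(1, 15420)))) = Mul(-8, Add(Rational(6610, 5439), Rational(109, 15420))) = Mul(-8, Rational(34173017, 27956460)) = Rational(-68346034, 6989115) ≈ -9.7789)
Add(Q, Mul(-1, Function('p')(-67, 34))) = Add(Rational(-68346034, 6989115), Mul(-1, Add(56, Pow(-67, 2), Mul(54, -67)))) = Add(Rational(-68346034, 6989115), Mul(-1, Add(56, 4489, -3618))) = Add(Rational(-68346034, 6989115), Mul(-1, 927)) = Add(Rational(-68346034, 6989115), -927) = Rational(-6547255639, 6989115)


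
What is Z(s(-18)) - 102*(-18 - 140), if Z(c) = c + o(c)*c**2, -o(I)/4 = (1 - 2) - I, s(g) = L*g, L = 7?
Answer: -7922010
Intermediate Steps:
s(g) = 7*g
o(I) = 4 + 4*I (o(I) = -4*((1 - 2) - I) = -4*(-1 - I) = 4 + 4*I)
Z(c) = c + c**2*(4 + 4*c) (Z(c) = c + (4 + 4*c)*c**2 = c + c**2*(4 + 4*c))
Z(s(-18)) - 102*(-18 - 140) = (7*(-18))*(1 + 4*(7*(-18))*(1 + 7*(-18))) - 102*(-18 - 140) = -126*(1 + 4*(-126)*(1 - 126)) - 102*(-158) = -126*(1 + 4*(-126)*(-125)) - 1*(-16116) = -126*(1 + 63000) + 16116 = -126*63001 + 16116 = -7938126 + 16116 = -7922010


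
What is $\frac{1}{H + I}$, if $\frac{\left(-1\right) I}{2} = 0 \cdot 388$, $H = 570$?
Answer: $\frac{1}{570} \approx 0.0017544$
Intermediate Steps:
$I = 0$ ($I = - 2 \cdot 0 \cdot 388 = \left(-2\right) 0 = 0$)
$\frac{1}{H + I} = \frac{1}{570 + 0} = \frac{1}{570}$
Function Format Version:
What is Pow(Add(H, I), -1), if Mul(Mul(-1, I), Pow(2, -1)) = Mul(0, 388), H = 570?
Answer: Rational(1, 570) ≈ 0.0017544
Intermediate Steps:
I = 0 (I = Mul(-2, Mul(0, 388)) = Mul(-2, 0) = 0)
Pow(Add(H, I), -1) = Pow(Add(570, 0), -1) = Pow(570, -1) = Rational(1, 570)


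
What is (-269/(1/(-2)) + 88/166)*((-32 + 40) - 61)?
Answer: -2368994/83 ≈ -28542.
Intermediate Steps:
(-269/(1/(-2)) + 88/166)*((-32 + 40) - 61) = (-269/(-1/2) + 88*(1/166))*(8 - 61) = (-269*(-2) + 44/83)*(-53) = (538 + 44/83)*(-53) = (44698/83)*(-53) = -2368994/83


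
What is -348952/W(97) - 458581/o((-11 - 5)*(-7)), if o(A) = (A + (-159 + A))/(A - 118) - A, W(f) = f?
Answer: 9716518/71489 ≈ 135.92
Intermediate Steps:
o(A) = -A + (-159 + 2*A)/(-118 + A) (o(A) = (-159 + 2*A)/(-118 + A) - A = -A + (-159 + 2*A)/(-118 + A))
-348952/W(97) - 458581/o((-11 - 5)*(-7)) = -348952/97 - 458581*(-118 + (-11 - 5)*(-7))/(-159 - ((-11 - 5)*(-7))² + 120*((-11 - 5)*(-7))) = -348952*1/97 - 458581*(-118 - 16*(-7))/(-159 - (-16*(-7))² + 120*(-16*(-7))) = -348952/97 - 458581*(-118 + 112)/(-159 - 1*112² + 120*112) = -348952/97 - 458581*(-6/(-159 - 1*12544 + 13440)) = -348952/97 - 458581*(-6/(-159 - 12544 + 13440)) = -348952/97 - 458581/((-⅙*737)) = -348952/97 - 458581/(-737/6) = -348952/97 - 458581*(-6/737) = -348952/97 + 2751486/737 = 9716518/71489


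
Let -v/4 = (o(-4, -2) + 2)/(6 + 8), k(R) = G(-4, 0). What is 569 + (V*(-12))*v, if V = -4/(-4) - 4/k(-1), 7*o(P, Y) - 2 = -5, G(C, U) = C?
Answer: 28409/49 ≈ 579.78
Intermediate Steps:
o(P, Y) = -3/7 (o(P, Y) = 2/7 + (1/7)*(-5) = 2/7 - 5/7 = -3/7)
k(R) = -4
V = 2 (V = -4/(-4) - 4/(-4) = -4*(-1/4) - 4*(-1/4) = 1 + 1 = 2)
v = -22/49 (v = -4*(-3/7 + 2)/(6 + 8) = -44/(7*14) = -4*11/98 = -22/49 ≈ -0.44898)
569 + (V*(-12))*v = 569 + (2*(-12))*(-22/49) = 569 - 24*(-22/49) = 569 + 528/49 = 28409/49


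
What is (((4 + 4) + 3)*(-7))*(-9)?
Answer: 693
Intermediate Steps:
(((4 + 4) + 3)*(-7))*(-9) = ((8 + 3)*(-7))*(-9) = (11*(-7))*(-9) = -77*(-9) = 693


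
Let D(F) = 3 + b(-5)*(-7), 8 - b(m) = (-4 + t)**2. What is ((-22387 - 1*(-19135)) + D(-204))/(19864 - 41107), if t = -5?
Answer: 2738/21243 ≈ 0.12889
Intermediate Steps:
b(m) = -73 (b(m) = 8 - (-4 - 5)**2 = 8 - 1*(-9)**2 = 8 - 1*81 = 8 - 81 = -73)
D(F) = 514 (D(F) = 3 - 73*(-7) = 3 + 511 = 514)
((-22387 - 1*(-19135)) + D(-204))/(19864 - 41107) = ((-22387 - 1*(-19135)) + 514)/(19864 - 41107) = ((-22387 + 19135) + 514)/(-21243) = (-3252 + 514)*(-1/21243) = -2738*(-1/21243) = 2738/21243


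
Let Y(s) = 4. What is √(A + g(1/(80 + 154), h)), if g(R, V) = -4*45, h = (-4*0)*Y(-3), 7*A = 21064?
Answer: 2*√34657/7 ≈ 53.190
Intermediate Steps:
A = 21064/7 (A = (⅐)*21064 = 21064/7 ≈ 3009.1)
h = 0 (h = -4*0*4 = 0*4 = 0)
g(R, V) = -180
√(A + g(1/(80 + 154), h)) = √(21064/7 - 180) = √(19804/7) = 2*√34657/7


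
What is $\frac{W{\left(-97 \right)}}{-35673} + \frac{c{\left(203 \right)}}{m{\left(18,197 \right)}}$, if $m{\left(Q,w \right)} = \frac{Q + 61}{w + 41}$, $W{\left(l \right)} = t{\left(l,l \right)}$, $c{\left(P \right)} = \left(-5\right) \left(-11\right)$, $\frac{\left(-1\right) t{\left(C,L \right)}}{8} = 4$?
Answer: $\frac{466962098}{2818167} \approx 165.7$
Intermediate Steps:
$t{\left(C,L \right)} = -32$ ($t{\left(C,L \right)} = \left(-8\right) 4 = -32$)
$c{\left(P \right)} = 55$
$W{\left(l \right)} = -32$
$m{\left(Q,w \right)} = \frac{61 + Q}{41 + w}$
$\frac{W{\left(-97 \right)}}{-35673} + \frac{c{\left(203 \right)}}{m{\left(18,197 \right)}} = - \frac{32}{-35673} + \frac{55}{\frac{1}{41 + 197} \left(61 + 18\right)} = \left(-32\right) \left(- \frac{1}{35673}\right) + \frac{55}{\frac{1}{238} \cdot 79} = \frac{32}{35673} + \frac{55}{\frac{1}{238} \cdot 79} = \frac{32}{35673} + \frac{55}{\frac{79}{238}} = \frac{32}{35673} + 55 \cdot \frac{238}{79} = \frac{32}{35673} + \frac{13090}{79} = \frac{466962098}{2818167}$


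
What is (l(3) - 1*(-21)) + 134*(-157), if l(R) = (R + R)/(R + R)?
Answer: -21016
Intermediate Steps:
l(R) = 1 (l(R) = (2*R)/((2*R)) = (2*R)*(1/(2*R)) = 1)
(l(3) - 1*(-21)) + 134*(-157) = (1 - 1*(-21)) + 134*(-157) = (1 + 21) - 21038 = 22 - 21038 = -21016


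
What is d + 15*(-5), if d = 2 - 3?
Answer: -76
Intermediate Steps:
d = -1
d + 15*(-5) = -1 + 15*(-5) = -1 - 75 = -76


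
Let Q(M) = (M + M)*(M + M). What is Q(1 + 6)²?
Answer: 38416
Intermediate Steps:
Q(M) = 4*M² (Q(M) = (2*M)*(2*M) = 4*M²)
Q(1 + 6)² = (4*(1 + 6)²)² = (4*7²)² = (4*49)² = 196² = 38416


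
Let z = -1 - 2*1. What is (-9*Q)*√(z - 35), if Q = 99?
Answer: -891*I*√38 ≈ -5492.5*I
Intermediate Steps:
z = -3 (z = -1 - 2 = -3)
(-9*Q)*√(z - 35) = (-9*99)*√(-3 - 35) = -891*I*√38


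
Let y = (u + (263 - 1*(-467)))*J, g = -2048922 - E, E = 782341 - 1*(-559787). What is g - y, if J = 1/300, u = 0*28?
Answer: -101731573/30 ≈ -3.3911e+6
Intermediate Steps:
u = 0
E = 1342128 (E = 782341 + 559787 = 1342128)
J = 1/300 ≈ 0.0033333
g = -3391050 (g = -2048922 - 1*1342128 = -2048922 - 1342128 = -3391050)
y = 73/30 (y = (0 + (263 - 1*(-467)))*(1/300) = (0 + (263 + 467))*(1/300) = (0 + 730)*(1/300) = 730*(1/300) = 73/30 ≈ 2.4333)
g - y = -3391050 - 1*73/30 = -3391050 - 73/30 = -101731573/30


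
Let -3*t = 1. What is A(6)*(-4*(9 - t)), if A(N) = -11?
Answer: 1232/3 ≈ 410.67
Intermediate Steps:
t = -⅓ (t = -⅓*1 = -⅓ ≈ -0.33333)
A(6)*(-4*(9 - t)) = -(-44)*(9 - 1*(-⅓)) = -(-44)*(9 + ⅓) = -(-44)*28/3 = -11*(-112/3) = 1232/3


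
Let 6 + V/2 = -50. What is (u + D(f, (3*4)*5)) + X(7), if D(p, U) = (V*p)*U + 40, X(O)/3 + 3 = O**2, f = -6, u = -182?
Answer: 40316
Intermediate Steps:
V = -112 (V = -12 + 2*(-50) = -12 - 100 = -112)
X(O) = -9 + 3*O**2
D(p, U) = 40 - 112*U*p (D(p, U) = (-112*p)*U + 40 = -112*U*p + 40 = 40 - 112*U*p)
(u + D(f, (3*4)*5)) + X(7) = (-182 + (40 - 112*(3*4)*5*(-6))) + (-9 + 3*7**2) = (-182 + (40 - 112*12*5*(-6))) + (-9 + 3*49) = (-182 + (40 - 112*60*(-6))) + (-9 + 147) = (-182 + (40 + 40320)) + 138 = (-182 + 40360) + 138 = 40178 + 138 = 40316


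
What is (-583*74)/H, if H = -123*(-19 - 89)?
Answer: -21571/6642 ≈ -3.2477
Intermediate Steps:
H = 13284 (H = -123*(-108) = 13284)
(-583*74)/H = -583*74/13284 = -43142*1/13284 = -21571/6642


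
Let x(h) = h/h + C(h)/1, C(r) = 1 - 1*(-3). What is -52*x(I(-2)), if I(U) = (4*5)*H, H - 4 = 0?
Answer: -260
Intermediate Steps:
H = 4 (H = 4 + 0 = 4)
C(r) = 4 (C(r) = 1 + 3 = 4)
I(U) = 80 (I(U) = (4*5)*4 = 20*4 = 80)
x(h) = 5 (x(h) = h/h + 4/1 = 1 + 4*1 = 1 + 4 = 5)
-52*x(I(-2)) = -52*5 = -260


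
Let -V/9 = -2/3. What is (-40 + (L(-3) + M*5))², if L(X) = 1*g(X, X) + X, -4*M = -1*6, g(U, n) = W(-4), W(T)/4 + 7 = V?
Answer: 6241/4 ≈ 1560.3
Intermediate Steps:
V = 6 (V = -(-18)/3 = -9*(-⅔) = 6)
W(T) = -4 (W(T) = -28 + 4*6 = -28 + 24 = -4)
g(U, n) = -4
M = 3/2 (M = -(-1)*6/4 = -¼*(-6) = 3/2 ≈ 1.5000)
L(X) = -4 + X (L(X) = 1*(-4) + X = -4 + X)
(-40 + (L(-3) + M*5))² = (-40 + ((-4 - 3) + (3/2)*5))² = (-40 + (-7 + 15/2))² = (-40 + ½)² = (-79/2)² = 6241/4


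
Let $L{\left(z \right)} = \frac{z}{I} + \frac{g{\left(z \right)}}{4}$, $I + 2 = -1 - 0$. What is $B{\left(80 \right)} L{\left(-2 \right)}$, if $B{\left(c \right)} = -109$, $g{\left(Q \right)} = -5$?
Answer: $\frac{763}{12} \approx 63.583$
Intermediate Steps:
$I = -3$ ($I = -2 - 1 = -3$)
$L{\left(z \right)} = - \frac{5}{4} - \frac{z}{3}$ ($L{\left(z \right)} = \frac{z}{-3} - \frac{5}{4} = z \left(- \frac{1}{3}\right) - \frac{5}{4} = - \frac{z}{3} - \frac{5}{4} = - \frac{5}{4} - \frac{z}{3}$)
$B{\left(80 \right)} L{\left(-2 \right)} = - 109 \left(- \frac{5}{4} - - \frac{2}{3}\right) = - 109 \left(- \frac{5}{4} + \frac{2}{3}\right) = \left(-109\right) \left(- \frac{7}{12}\right) = \frac{763}{12}$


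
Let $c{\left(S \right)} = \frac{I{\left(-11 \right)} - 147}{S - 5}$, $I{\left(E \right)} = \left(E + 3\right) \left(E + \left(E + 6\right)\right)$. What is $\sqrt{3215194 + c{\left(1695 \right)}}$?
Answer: $\frac{\sqrt{54336778410}}{130} \approx 1793.1$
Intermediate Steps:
$I{\left(E \right)} = \left(3 + E\right) \left(6 + 2 E\right)$ ($I{\left(E \right)} = \left(3 + E\right) \left(E + \left(6 + E\right)\right) = \left(3 + E\right) \left(6 + 2 E\right)$)
$c{\left(S \right)} = - \frac{19}{-5 + S}$ ($c{\left(S \right)} = \frac{\left(18 + 2 \left(-11\right)^{2} + 12 \left(-11\right)\right) - 147}{S - 5} = \frac{\left(18 + 2 \cdot 121 - 132\right) - 147}{-5 + S} = \frac{\left(18 + 242 - 132\right) - 147}{-5 + S} = \frac{128 - 147}{-5 + S} = - \frac{19}{-5 + S}$)
$\sqrt{3215194 + c{\left(1695 \right)}} = \sqrt{3215194 - \frac{19}{-5 + 1695}} = \sqrt{3215194 - \frac{19}{1690}} = \sqrt{\frac{5433677841}{1690}} = \frac{\sqrt{54336778410}}{130}$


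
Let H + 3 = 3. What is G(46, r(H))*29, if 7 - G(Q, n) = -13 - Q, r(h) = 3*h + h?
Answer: 1914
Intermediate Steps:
H = 0 (H = -3 + 3 = 0)
r(h) = 4*h
G(Q, n) = 20 + Q (G(Q, n) = 7 - (-13 - Q) = 7 + (13 + Q) = 20 + Q)
G(46, r(H))*29 = (20 + 46)*29 = 66*29 = 1914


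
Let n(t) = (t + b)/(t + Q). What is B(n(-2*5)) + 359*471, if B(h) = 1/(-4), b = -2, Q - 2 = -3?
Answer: 676355/4 ≈ 1.6909e+5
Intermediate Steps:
Q = -1 (Q = 2 - 3 = -1)
n(t) = (-2 + t)/(-1 + t) (n(t) = (t - 2)/(t - 1) = (-2 + t)/(-1 + t))
B(h) = -¼
B(n(-2*5)) + 359*471 = -¼ + 359*471 = -¼ + 169089 = 676355/4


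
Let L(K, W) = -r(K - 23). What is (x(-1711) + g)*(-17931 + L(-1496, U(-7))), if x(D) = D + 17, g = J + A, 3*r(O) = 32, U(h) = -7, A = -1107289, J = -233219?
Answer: 72244022650/3 ≈ 2.4081e+10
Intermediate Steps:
r(O) = 32/3 (r(O) = (1/3)*32 = 32/3)
L(K, W) = -32/3 (L(K, W) = -1*32/3 = -32/3)
g = -1340508 (g = -233219 - 1107289 = -1340508)
x(D) = 17 + D
(x(-1711) + g)*(-17931 + L(-1496, U(-7))) = ((17 - 1711) - 1340508)*(-17931 - 32/3) = (-1694 - 1340508)*(-53825/3) = -1342202*(-53825/3) = 72244022650/3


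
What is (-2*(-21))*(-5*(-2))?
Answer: 420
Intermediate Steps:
(-2*(-21))*(-5*(-2)) = 42*10 = 420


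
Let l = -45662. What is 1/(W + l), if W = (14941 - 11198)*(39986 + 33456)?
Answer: 1/274847744 ≈ 3.6384e-9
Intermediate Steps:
W = 274893406 (W = 3743*73442 = 274893406)
1/(W + l) = 1/(274893406 - 45662) = 1/274847744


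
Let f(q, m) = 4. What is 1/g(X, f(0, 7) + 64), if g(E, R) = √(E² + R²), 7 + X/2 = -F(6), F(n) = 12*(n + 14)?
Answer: √62165/124330 ≈ 0.0020054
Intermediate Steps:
F(n) = 168 + 12*n (F(n) = 12*(14 + n) = 168 + 12*n)
X = -494 (X = -14 + 2*(-(168 + 12*6)) = -14 + 2*(-(168 + 72)) = -14 + 2*(-1*240) = -14 + 2*(-240) = -14 - 480 = -494)
1/g(X, f(0, 7) + 64) = 1/(√((-494)² + (4 + 64)²)) = 1/(√(244036 + 68²)) = 1/(√(244036 + 4624)) = 1/(√248660) = 1/(2*√62165) = √62165/124330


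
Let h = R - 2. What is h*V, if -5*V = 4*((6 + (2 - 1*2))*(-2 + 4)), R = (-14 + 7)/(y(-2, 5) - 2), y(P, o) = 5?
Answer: 208/5 ≈ 41.600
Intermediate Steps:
R = -7/3 (R = (-14 + 7)/(5 - 2) = -7/3 ≈ -2.3333)
V = -48/5 (V = -4*(6 + (2 - 1*2))*(-2 + 4)/5 = -4*(6 + (2 - 2))*2/5 = -4*(6 + 0)*2/5 = -4*6*2/5 = -4*12/5 = -⅕*48 = -48/5 ≈ -9.6000)
h = -13/3 (h = -7/3 - 2 = -13/3 ≈ -4.3333)
h*V = -13/3*(-48/5) = 208/5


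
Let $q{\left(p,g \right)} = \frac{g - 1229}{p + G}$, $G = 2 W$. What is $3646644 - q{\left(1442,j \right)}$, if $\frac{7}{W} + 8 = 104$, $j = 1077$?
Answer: $\frac{252431644908}{69223} \approx 3.6466 \cdot 10^{6}$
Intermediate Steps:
$W = \frac{7}{96}$ ($W = \frac{7}{-8 + 104} = \frac{7}{96} \approx 0.072917$)
$G = \frac{7}{48}$ ($G = 2 \cdot \frac{7}{96} = \frac{7}{48} \approx 0.14583$)
$q{\left(p,g \right)} = \frac{-1229 + g}{\frac{7}{48} + p}$ ($q{\left(p,g \right)} = \frac{g - 1229}{p + \frac{7}{48}} = \frac{-1229 + g}{\frac{7}{48} + p}$)
$3646644 - q{\left(1442,j \right)} = 3646644 - \frac{48 \left(-1229 + 1077\right)}{7 + 48 \cdot 1442} = 3646644 - 48 \frac{1}{7 + 69216} \left(-152\right) = 3646644 - 48 \cdot \frac{1}{69223} \left(-152\right) = 3646644 - - \frac{7296}{69223} = 3646644 + \frac{7296}{69223} = \frac{252431644908}{69223}$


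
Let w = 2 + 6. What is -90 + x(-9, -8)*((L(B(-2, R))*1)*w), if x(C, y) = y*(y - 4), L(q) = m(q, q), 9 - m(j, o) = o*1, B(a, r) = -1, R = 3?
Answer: 7590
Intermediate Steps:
m(j, o) = 9 - o
w = 8
L(q) = 9 - q
x(C, y) = y*(-4 + y)
-90 + x(-9, -8)*((L(B(-2, R))*1)*w) = -90 + (-8*(-4 - 8))*(((9 - 1*(-1))*1)*8) = -90 + (-8*(-12))*(((9 + 1)*1)*8) = -90 + 96*((10*1)*8) = -90 + 96*(10*8) = -90 + 96*80 = -90 + 7680 = 7590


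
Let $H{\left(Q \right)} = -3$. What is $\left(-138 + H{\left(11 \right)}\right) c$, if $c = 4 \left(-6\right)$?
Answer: $3384$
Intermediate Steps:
$c = -24$
$\left(-138 + H{\left(11 \right)}\right) c = \left(-138 - 3\right) \left(-24\right) = \left(-141\right) \left(-24\right) = 3384$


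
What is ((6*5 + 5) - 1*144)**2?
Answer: 11881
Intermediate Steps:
((6*5 + 5) - 1*144)**2 = ((30 + 5) - 144)**2 = (35 - 144)**2 = (-109)**2 = 11881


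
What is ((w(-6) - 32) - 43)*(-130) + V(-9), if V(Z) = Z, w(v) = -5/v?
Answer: 28898/3 ≈ 9632.7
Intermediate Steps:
((w(-6) - 32) - 43)*(-130) + V(-9) = ((-5/(-6) - 32) - 43)*(-130) - 9 = ((-5*(-1/6) - 32) - 43)*(-130) - 9 = ((5/6 - 32) - 43)*(-130) - 9 = (-187/6 - 43)*(-130) - 9 = -445/6*(-130) - 9 = 28925/3 - 9 = 28898/3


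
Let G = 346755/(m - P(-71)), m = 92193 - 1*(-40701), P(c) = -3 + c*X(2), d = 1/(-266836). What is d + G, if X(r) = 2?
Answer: 92526584141/35499594604 ≈ 2.6064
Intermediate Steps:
d = -1/266836 ≈ -3.7476e-6
P(c) = -3 + 2*c (P(c) = -3 + c*2 = -3 + 2*c)
m = 132894 (m = 92193 + 40701 = 132894)
G = 346755/133039 (G = 346755/(132894 - (-3 + 2*(-71))) = 346755/(132894 - (-3 - 142)) = 346755/(132894 - 1*(-145)) = 346755/(132894 + 145) = 346755/133039 ≈ 2.6064)
d + G = -1/266836 + 346755/133039 = 92526584141/35499594604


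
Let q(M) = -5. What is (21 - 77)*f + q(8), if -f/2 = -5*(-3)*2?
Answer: 3355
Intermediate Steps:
f = -60 (f = -2*(-5*(-3))*2 = -30*2 = -2*30 = -60)
(21 - 77)*f + q(8) = (21 - 77)*(-60) - 5 = -56*(-60) - 5 = 3360 - 5 = 3355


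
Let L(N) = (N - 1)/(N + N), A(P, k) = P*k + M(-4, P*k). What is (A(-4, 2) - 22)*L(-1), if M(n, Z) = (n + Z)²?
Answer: 114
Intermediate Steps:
M(n, Z) = (Z + n)²
A(P, k) = (-4 + P*k)² + P*k (A(P, k) = P*k + (P*k - 4)² = P*k + (-4 + P*k)² = (-4 + P*k)² + P*k)
L(N) = (-1 + N)/(2*N) (L(N) = (-1 + N)/((2*N)) = (-1 + N)*(1/(2*N)) = (-1 + N)/(2*N))
(A(-4, 2) - 22)*L(-1) = (((-4 - 4*2)² - 4*2) - 22)*((½)*(-1 - 1)/(-1)) = (((-4 - 8)² - 8) - 22)*((½)*(-1)*(-2)) = (((-12)² - 8) - 22)*1 = ((144 - 8) - 22)*1 = (136 - 22)*1 = 114*1 = 114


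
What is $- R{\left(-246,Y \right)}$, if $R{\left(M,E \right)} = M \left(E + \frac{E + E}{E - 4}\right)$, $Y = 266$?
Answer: $\frac{8637552}{131} \approx 65936.0$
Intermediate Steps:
$R{\left(M,E \right)} = M \left(E + \frac{2 E}{-4 + E}\right)$
$- R{\left(-246,Y \right)} = - \frac{266 \left(-246\right) \left(-2 + 266\right)}{-4 + 266} = - \frac{266 \left(-246\right) 264}{262} = \left(-1\right) \left(- \frac{8637552}{131}\right) = \frac{8637552}{131}$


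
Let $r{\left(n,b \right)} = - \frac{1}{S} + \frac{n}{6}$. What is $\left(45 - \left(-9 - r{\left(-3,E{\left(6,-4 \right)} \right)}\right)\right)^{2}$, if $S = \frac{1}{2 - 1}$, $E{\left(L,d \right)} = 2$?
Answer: $\frac{11025}{4} \approx 2756.3$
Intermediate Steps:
$S = 1$ ($S = 1^{-1} = 1$)
$r{\left(n,b \right)} = -1 + \frac{n}{6}$ ($r{\left(n,b \right)} = - 1^{-1} + \frac{n}{6} = \left(-1\right) 1 + n \frac{1}{6} = -1 + \frac{n}{6}$)
$\left(45 - \left(-9 - r{\left(-3,E{\left(6,-4 \right)} \right)}\right)\right)^{2} = \left(45 + \left(\left(\left(-1 + \frac{1}{6} \left(-3\right)\right) + 1 \cdot 3\right) - -6\right)\right)^{2} = \left(45 + \left(\left(\left(-1 - \frac{1}{2}\right) + 3\right) + 6\right)\right)^{2} = \left(45 + \left(\left(- \frac{3}{2} + 3\right) + 6\right)\right)^{2} = \left(45 + \left(\frac{3}{2} + 6\right)\right)^{2} = \left(45 + \frac{15}{2}\right)^{2} = \left(\frac{105}{2}\right)^{2} = \frac{11025}{4}$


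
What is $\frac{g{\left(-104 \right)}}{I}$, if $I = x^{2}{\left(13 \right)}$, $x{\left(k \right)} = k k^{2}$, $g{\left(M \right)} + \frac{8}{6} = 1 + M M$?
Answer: $\frac{32447}{14480427} \approx 0.0022407$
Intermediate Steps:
$g{\left(M \right)} = - \frac{1}{3} + M^{2}$ ($g{\left(M \right)} = - \frac{4}{3} + \left(1 + M M\right) = - \frac{4}{3} + \left(1 + M^{2}\right) = - \frac{1}{3} + M^{2}$)
$x{\left(k \right)} = k^{3}$
$I = 4826809$ ($I = \left(13^{3}\right)^{2} = 2197^{2} = 4826809$)
$\frac{g{\left(-104 \right)}}{I} = \frac{- \frac{1}{3} + \left(-104\right)^{2}}{4826809} = \left(- \frac{1}{3} + 10816\right) \frac{1}{4826809} = \frac{32447}{3} \cdot \frac{1}{4826809} = \frac{32447}{14480427}$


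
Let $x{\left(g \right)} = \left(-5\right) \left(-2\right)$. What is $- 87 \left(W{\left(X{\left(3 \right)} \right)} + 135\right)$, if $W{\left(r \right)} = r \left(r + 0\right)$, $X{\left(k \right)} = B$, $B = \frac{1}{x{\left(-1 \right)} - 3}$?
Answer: $- \frac{575592}{49} \approx -11747.0$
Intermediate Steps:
$x{\left(g \right)} = 10$
$B = \frac{1}{7}$ ($B = \frac{1}{10 - 3} = \frac{1}{7} \approx 0.14286$)
$X{\left(k \right)} = \frac{1}{7}$
$W{\left(r \right)} = r^{2}$ ($W{\left(r \right)} = r r = r^{2}$)
$- 87 \left(W{\left(X{\left(3 \right)} \right)} + 135\right) = - 87 \left(\left(\frac{1}{7}\right)^{2} + 135\right) = - 87 \left(\frac{1}{49} + 135\right) = \left(-87\right) \frac{6616}{49} = - \frac{575592}{49}$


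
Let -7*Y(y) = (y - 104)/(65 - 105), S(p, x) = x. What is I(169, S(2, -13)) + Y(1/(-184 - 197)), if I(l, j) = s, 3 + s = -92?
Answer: -2034845/21336 ≈ -95.371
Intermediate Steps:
s = -95 (s = -3 - 92 = -95)
I(l, j) = -95
Y(y) = -13/35 + y/280 (Y(y) = -(y - 104)/(7*(65 - 105)) = -(-104 + y)/(7*(-40)) = -(-104 + y)*(-1)/(7*40) = -(13/5 - y/40)/7 = -13/35 + y/280)
I(169, S(2, -13)) + Y(1/(-184 - 197)) = -95 + (-13/35 + 1/(280*(-184 - 197))) = -95 + (-13/35 + (1/280)/(-381)) = -95 + (-13/35 + (1/280)*(-1/381)) = -95 + (-13/35 - 1/106680) = -95 - 7925/21336 = -2034845/21336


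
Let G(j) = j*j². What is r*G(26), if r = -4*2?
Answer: -140608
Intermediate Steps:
G(j) = j³
r = -8
r*G(26) = -8*26³ = -8*17576 = -140608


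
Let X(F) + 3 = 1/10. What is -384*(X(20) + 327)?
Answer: -622272/5 ≈ -1.2445e+5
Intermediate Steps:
X(F) = -29/10 (X(F) = -3 + 1/10 = -3 + ⅒ = -29/10)
-384*(X(20) + 327) = -384*(-29/10 + 327) = -384*3241/10 = -622272/5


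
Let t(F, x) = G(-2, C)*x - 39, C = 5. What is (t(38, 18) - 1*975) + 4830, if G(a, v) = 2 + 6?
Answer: 3960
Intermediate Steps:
G(a, v) = 8
t(F, x) = -39 + 8*x (t(F, x) = 8*x - 39 = -39 + 8*x)
(t(38, 18) - 1*975) + 4830 = ((-39 + 8*18) - 1*975) + 4830 = ((-39 + 144) - 975) + 4830 = (105 - 975) + 4830 = -870 + 4830 = 3960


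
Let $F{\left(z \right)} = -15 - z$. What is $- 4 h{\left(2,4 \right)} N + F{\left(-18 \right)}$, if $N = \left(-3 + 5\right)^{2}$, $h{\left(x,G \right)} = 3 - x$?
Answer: $-13$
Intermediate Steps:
$N = 4$ ($N = 2^{2} = 4$)
$- 4 h{\left(2,4 \right)} N + F{\left(-18 \right)} = - 4 \left(3 - 2\right) 4 - -3 = - 4 \left(3 - 2\right) 4 + \left(-15 + 18\right) = \left(-4\right) 1 \cdot 4 + 3 = \left(-4\right) 4 + 3 = -16 + 3 = -13$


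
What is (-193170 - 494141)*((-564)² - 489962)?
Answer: 118125392326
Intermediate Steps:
(-193170 - 494141)*((-564)² - 489962) = -687311*(318096 - 489962) = -687311*(-171866) = 118125392326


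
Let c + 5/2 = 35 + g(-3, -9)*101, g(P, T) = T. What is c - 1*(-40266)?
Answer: 78779/2 ≈ 39390.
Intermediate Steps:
c = -1753/2 (c = -5/2 + (35 - 9*101) = -5/2 + (35 - 909) = -5/2 - 874 = -1753/2 ≈ -876.50)
c - 1*(-40266) = -1753/2 - 1*(-40266) = -1753/2 + 40266 = 78779/2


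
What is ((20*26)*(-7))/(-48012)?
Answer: 910/12003 ≈ 0.075814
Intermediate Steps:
((20*26)*(-7))/(-48012) = (520*(-7))*(-1/48012) = -3640*(-1/48012) = 910/12003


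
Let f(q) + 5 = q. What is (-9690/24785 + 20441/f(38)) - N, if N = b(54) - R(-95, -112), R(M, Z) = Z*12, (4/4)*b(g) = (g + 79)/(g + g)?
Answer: -4276520207/5888916 ≈ -726.20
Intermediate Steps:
b(g) = (79 + g)/(2*g) (b(g) = (g + 79)/(g + g) = (79 + g)/((2*g)) = (79 + g)*(1/(2*g)) = (79 + g)/(2*g))
R(M, Z) = 12*Z
f(q) = -5 + q
N = 145285/108 (N = (½)*(79 + 54)/54 - 12*(-112) = (½)*(1/54)*133 - 1*(-1344) = 133/108 + 1344 = 145285/108 ≈ 1345.2)
(-9690/24785 + 20441/f(38)) - N = (-9690/24785 + 20441/(-5 + 38)) - 1*145285/108 = (-9690*1/24785 + 20441/33) - 145285/108 = (-1938/4957 + 20441*(1/33)) - 145285/108 = (-1938/4957 + 20441/33) - 145285/108 = 101262083/163581 - 145285/108 = -4276520207/5888916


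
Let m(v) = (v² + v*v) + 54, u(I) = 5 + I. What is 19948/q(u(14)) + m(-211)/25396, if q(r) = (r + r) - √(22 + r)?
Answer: 691992114/1272521 + 19948*√41/1403 ≈ 634.84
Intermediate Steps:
q(r) = -√(22 + r) + 2*r (q(r) = 2*r - √(22 + r) = -√(22 + r) + 2*r)
m(v) = 54 + 2*v² (m(v) = (v² + v²) + 54 = 2*v² + 54 = 54 + 2*v²)
19948/q(u(14)) + m(-211)/25396 = 19948/(-√(22 + (5 + 14)) + 2*(5 + 14)) + (54 + 2*(-211)²)/25396 = 19948/(-√(22 + 19) + 2*19) + (54 + 2*44521)*(1/25396) = 19948/(-√41 + 38) + (54 + 89042)*(1/25396) = 19948/(38 - √41) + 89096*(1/25396) = 19948/(38 - √41) + 3182/907 = 3182/907 + 19948/(38 - √41)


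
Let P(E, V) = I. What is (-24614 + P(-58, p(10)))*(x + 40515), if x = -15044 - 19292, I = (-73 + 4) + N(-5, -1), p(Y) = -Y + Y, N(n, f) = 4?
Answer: -152491541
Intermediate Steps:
p(Y) = 0
I = -65 (I = (-73 + 4) + 4 = -69 + 4 = -65)
P(E, V) = -65
x = -34336
(-24614 + P(-58, p(10)))*(x + 40515) = (-24614 - 65)*(-34336 + 40515) = -24679*6179 = -152491541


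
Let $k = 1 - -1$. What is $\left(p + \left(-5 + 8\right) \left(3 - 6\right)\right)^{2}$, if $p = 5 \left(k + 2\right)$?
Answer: $121$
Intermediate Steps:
$k = 2$ ($k = 1 + 1 = 2$)
$p = 20$ ($p = 5 \left(2 + 2\right) = 5 \cdot 4 = 20$)
$\left(p + \left(-5 + 8\right) \left(3 - 6\right)\right)^{2} = \left(20 + \left(-5 + 8\right) \left(3 - 6\right)\right)^{2} = \left(20 + 3 \left(-3\right)\right)^{2} = \left(20 - 9\right)^{2} = 11^{2} = 121$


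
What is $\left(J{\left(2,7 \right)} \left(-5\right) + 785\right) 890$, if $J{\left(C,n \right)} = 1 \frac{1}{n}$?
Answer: $\frac{4886100}{7} \approx 6.9801 \cdot 10^{5}$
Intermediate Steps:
$J{\left(C,n \right)} = \frac{1}{n}$
$\left(J{\left(2,7 \right)} \left(-5\right) + 785\right) 890 = \left(\frac{1}{7} \left(-5\right) + 785\right) 890 = \left(- \frac{5}{7} + 785\right) 890 = \frac{5490}{7} \cdot 890 = \frac{4886100}{7}$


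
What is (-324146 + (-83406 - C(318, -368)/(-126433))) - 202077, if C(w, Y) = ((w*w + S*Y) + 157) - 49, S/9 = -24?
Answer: -77077042637/126433 ≈ -6.0963e+5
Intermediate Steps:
S = -216 (S = 9*(-24) = -216)
C(w, Y) = 108 + w**2 - 216*Y (C(w, Y) = ((w*w - 216*Y) + 157) - 49 = ((w**2 - 216*Y) + 157) - 49 = (157 + w**2 - 216*Y) - 49 = 108 + w**2 - 216*Y)
(-324146 + (-83406 - C(318, -368)/(-126433))) - 202077 = (-324146 + (-83406 - (108 + 318**2 - 216*(-368))/(-126433))) - 202077 = (-324146 + (-83406 - (108 + 101124 + 79488)*(-1)/126433)) - 202077 = (-324146 + (-83406 - 180720*(-1)/126433)) - 202077 = (-324146 + (-83406 - 1*(-180720/126433))) - 202077 = (-324146 + (-83406 + 180720/126433)) - 202077 = (-324146 - 10545090078/126433) - 202077 = -51527841296/126433 - 202077 = -77077042637/126433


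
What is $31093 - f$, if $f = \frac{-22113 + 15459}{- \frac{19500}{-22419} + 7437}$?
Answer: $\frac{1728298194035}{55583201} \approx 31094.0$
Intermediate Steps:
$f = - \frac{49725342}{55583201}$ ($f = - \frac{6654}{\left(-19500\right) \left(- \frac{1}{22419}\right) + 7437} = - \frac{6654}{\frac{6500}{7473} + 7437} = - \frac{6654}{\frac{55583201}{7473}} = \left(-6654\right) \frac{7473}{55583201} = - \frac{49725342}{55583201} \approx -0.89461$)
$31093 - f = 31093 - - \frac{49725342}{55583201} = 31093 + \frac{49725342}{55583201} = \frac{1728298194035}{55583201}$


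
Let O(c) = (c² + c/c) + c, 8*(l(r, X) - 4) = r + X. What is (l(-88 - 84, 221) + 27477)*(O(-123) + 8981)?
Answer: 1318722309/2 ≈ 6.5936e+8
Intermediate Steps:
l(r, X) = 4 + X/8 + r/8 (l(r, X) = 4 + (r + X)/8 = 4 + (X + r)/8 = 4 + (X/8 + r/8) = 4 + X/8 + r/8)
O(c) = 1 + c + c² (O(c) = (c² + 1) + c = (1 + c²) + c = 1 + c + c²)
(l(-88 - 84, 221) + 27477)*(O(-123) + 8981) = ((4 + (⅛)*221 + (-88 - 84)/8) + 27477)*((1 - 123 + (-123)²) + 8981) = ((4 + 221/8 + (⅛)*(-172)) + 27477)*((1 - 123 + 15129) + 8981) = ((4 + 221/8 - 43/2) + 27477)*(15007 + 8981) = (81/8 + 27477)*23988 = (219897/8)*23988 = 1318722309/2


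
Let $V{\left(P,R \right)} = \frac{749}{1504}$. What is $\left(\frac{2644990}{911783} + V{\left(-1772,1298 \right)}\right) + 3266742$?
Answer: $\frac{4479758631753371}{1371321632} \approx 3.2667 \cdot 10^{6}$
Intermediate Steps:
$V{\left(P,R \right)} = \frac{749}{1504}$ ($V{\left(P,R \right)} = 749 \cdot \frac{1}{1504} = \frac{749}{1504}$)
$\left(\frac{2644990}{911783} + V{\left(-1772,1298 \right)}\right) + 3266742 = \left(\frac{2644990}{911783} + \frac{749}{1504}\right) + 3266742 = \frac{4660990427}{1371321632} + 3266742 = \frac{4479758631753371}{1371321632}$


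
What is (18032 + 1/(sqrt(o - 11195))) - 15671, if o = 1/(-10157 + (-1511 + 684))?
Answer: 2361 - 2*I*sqrt(337664309226)/122965881 ≈ 2361.0 - 0.0094512*I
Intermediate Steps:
o = -1/10984 (o = 1/(-10157 - 827) = 1/(-10984) = -1/10984 ≈ -9.1042e-5)
(18032 + 1/(sqrt(o - 11195))) - 15671 = (18032 + 1/(sqrt(-1/10984 - 11195))) - 15671 = (18032 + 1/(sqrt(-122965881/10984))) - 15671 = (18032 + 1/(I*sqrt(337664309226)/5492)) - 15671 = (18032 - 2*I*sqrt(337664309226)/122965881) - 15671 = 2361 - 2*I*sqrt(337664309226)/122965881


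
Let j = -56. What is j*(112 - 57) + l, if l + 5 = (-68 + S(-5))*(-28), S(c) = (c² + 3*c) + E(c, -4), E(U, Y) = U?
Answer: -1321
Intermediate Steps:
S(c) = c² + 4*c (S(c) = (c² + 3*c) + c = c² + 4*c)
l = 1759 (l = -5 + (-68 - 5*(4 - 5))*(-28) = -5 + (-68 - 5*(-1))*(-28) = -5 + (-68 + 5)*(-28) = -5 - 63*(-28) = -5 + 1764 = 1759)
j*(112 - 57) + l = -56*(112 - 57) + 1759 = -56*55 + 1759 = -3080 + 1759 = -1321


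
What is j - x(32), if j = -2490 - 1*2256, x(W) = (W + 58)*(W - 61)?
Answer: -2136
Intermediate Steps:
x(W) = (-61 + W)*(58 + W) (x(W) = (58 + W)*(-61 + W) = (-61 + W)*(58 + W))
j = -4746 (j = -2490 - 2256 = -4746)
j - x(32) = -4746 - (-3538 + 32² - 3*32) = -4746 - (-3538 + 1024 - 96) = -4746 - 1*(-2610) = -4746 + 2610 = -2136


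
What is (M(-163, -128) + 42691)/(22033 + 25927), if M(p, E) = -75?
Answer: 5327/5995 ≈ 0.88857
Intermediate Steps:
(M(-163, -128) + 42691)/(22033 + 25927) = (-75 + 42691)/(22033 + 25927) = 42616/47960 = 42616*(1/47960) = 5327/5995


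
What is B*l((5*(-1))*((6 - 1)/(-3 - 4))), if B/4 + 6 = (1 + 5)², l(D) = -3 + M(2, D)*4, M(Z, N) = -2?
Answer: -1320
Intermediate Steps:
l(D) = -11 (l(D) = -3 - 2*4 = -3 - 8 = -11)
B = 120 (B = -24 + 4*(1 + 5)² = -24 + 4*6² = -24 + 4*36 = -24 + 144 = 120)
B*l((5*(-1))*((6 - 1)/(-3 - 4))) = 120*(-11) = -1320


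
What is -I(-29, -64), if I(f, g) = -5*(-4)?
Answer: -20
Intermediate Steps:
I(f, g) = 20
-I(-29, -64) = -1*20 = -20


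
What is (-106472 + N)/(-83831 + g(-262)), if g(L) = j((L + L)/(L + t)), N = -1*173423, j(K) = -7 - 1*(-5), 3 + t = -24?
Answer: 279895/83833 ≈ 3.3387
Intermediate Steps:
t = -27 (t = -3 - 24 = -27)
j(K) = -2 (j(K) = -7 + 5 = -2)
N = -173423
g(L) = -2
(-106472 + N)/(-83831 + g(-262)) = (-106472 - 173423)/(-83831 - 2) = -279895/(-83833) = -279895*(-1/83833) = 279895/83833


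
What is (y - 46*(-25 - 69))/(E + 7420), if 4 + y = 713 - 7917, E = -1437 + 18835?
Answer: -1442/12409 ≈ -0.11621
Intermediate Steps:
E = 17398
y = -7208 (y = -4 + (713 - 7917) = -4 - 7204 = -7208)
(y - 46*(-25 - 69))/(E + 7420) = (-7208 - 46*(-25 - 69))/(17398 + 7420) = (-7208 - 46*(-94))/24818 = (-7208 + 4324)*(1/24818) = -2884*1/24818 = -1442/12409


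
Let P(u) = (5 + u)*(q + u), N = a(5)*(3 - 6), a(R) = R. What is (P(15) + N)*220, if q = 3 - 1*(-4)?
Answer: 93500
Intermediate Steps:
q = 7 (q = 3 + 4 = 7)
N = -15 (N = 5*(3 - 6) = 5*(-3) = -15)
P(u) = (5 + u)*(7 + u)
(P(15) + N)*220 = ((35 + 15² + 12*15) - 15)*220 = ((35 + 225 + 180) - 15)*220 = (440 - 15)*220 = 425*220 = 93500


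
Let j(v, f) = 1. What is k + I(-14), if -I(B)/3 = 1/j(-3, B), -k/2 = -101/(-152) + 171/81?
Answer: -5849/684 ≈ -8.5512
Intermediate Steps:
k = -3797/684 (k = -2*(-101/(-152) + 171/81) = -2*(-101*(-1/152) + 171*(1/81)) = -2*(101/152 + 19/9) = -2*3797/1368 = -3797/684 ≈ -5.5512)
I(B) = -3 (I(B) = -3/1 = -3*1 = -3)
k + I(-14) = -3797/684 - 3 = -5849/684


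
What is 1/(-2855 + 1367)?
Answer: -1/1488 ≈ -0.00067204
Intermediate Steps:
1/(-2855 + 1367) = 1/(-1488) = -1/1488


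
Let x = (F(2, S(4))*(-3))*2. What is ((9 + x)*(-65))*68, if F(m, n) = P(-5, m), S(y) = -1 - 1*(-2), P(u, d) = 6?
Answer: 119340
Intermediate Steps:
S(y) = 1 (S(y) = -1 + 2 = 1)
F(m, n) = 6
x = -36 (x = (6*(-3))*2 = -18*2 = -36)
((9 + x)*(-65))*68 = ((9 - 36)*(-65))*68 = -27*(-65)*68 = 1755*68 = 119340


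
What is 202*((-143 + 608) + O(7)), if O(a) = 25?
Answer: 98980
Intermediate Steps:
202*((-143 + 608) + O(7)) = 202*((-143 + 608) + 25) = 202*(465 + 25) = 202*490 = 98980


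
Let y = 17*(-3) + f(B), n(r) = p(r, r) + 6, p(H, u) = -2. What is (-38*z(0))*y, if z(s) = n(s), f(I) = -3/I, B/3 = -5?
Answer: 38608/5 ≈ 7721.6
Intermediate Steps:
B = -15 (B = 3*(-5) = -15)
n(r) = 4 (n(r) = -2 + 6 = 4)
z(s) = 4
y = -254/5 (y = 17*(-3) - 3/(-15) = -51 - 3*(-1/15) = -51 + ⅕ = -254/5 ≈ -50.800)
(-38*z(0))*y = -38*4*(-254/5) = -152*(-254/5) = 38608/5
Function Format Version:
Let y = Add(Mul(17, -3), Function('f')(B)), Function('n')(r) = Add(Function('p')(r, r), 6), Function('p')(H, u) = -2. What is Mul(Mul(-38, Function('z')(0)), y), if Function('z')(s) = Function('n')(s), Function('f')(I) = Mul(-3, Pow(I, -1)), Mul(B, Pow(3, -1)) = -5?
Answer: Rational(38608, 5) ≈ 7721.6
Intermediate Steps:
B = -15 (B = Mul(3, -5) = -15)
Function('n')(r) = 4 (Function('n')(r) = Add(-2, 6) = 4)
Function('z')(s) = 4
y = Rational(-254, 5) (y = Add(Mul(17, -3), Mul(-3, Pow(-15, -1))) = Add(-51, Mul(-3, Rational(-1, 15))) = Add(-51, Rational(1, 5)) = Rational(-254, 5) ≈ -50.800)
Mul(Mul(-38, Function('z')(0)), y) = Mul(Mul(-38, 4), Rational(-254, 5)) = Mul(-152, Rational(-254, 5)) = Rational(38608, 5)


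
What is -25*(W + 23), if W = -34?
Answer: 275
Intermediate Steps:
-25*(W + 23) = -25*(-34 + 23) = -25*(-11) = 275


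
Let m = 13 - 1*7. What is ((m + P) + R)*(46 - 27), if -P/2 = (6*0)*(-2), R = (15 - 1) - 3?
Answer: 323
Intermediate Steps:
R = 11 (R = 14 - 3 = 11)
P = 0 (P = -2*6*0*(-2) = -0*(-2) = -2*0 = 0)
m = 6 (m = 13 - 7 = 6)
((m + P) + R)*(46 - 27) = ((6 + 0) + 11)*(46 - 27) = (6 + 11)*19 = 17*19 = 323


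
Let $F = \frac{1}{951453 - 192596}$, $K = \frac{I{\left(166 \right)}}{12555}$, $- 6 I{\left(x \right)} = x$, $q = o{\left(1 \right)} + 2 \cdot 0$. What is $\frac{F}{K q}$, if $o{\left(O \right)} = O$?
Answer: $- \frac{37665}{62985131} \approx -0.000598$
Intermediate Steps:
$q = 1$ ($q = 1 + 2 \cdot 0 = 1 + 0 = 1$)
$I{\left(x \right)} = - \frac{x}{6}$
$K = - \frac{83}{37665}$ ($K = \frac{\left(- \frac{1}{6}\right) 166}{12555} = \left(- \frac{83}{3}\right) \frac{1}{12555} = - \frac{83}{37665} \approx -0.0022036$)
$F = \frac{1}{758857} \approx 1.3178 \cdot 10^{-6}$
$\frac{F}{K q} = \frac{1}{758857 \left(\left(- \frac{83}{37665}\right) 1\right)} = \frac{1}{758857 \left(- \frac{83}{37665}\right)} = \frac{1}{758857} \left(- \frac{37665}{83}\right) = - \frac{37665}{62985131}$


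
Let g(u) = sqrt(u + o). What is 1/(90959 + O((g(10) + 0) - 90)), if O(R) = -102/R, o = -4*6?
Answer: 369025253/33566585494639 - 51*I*sqrt(14)/33566585494639 ≈ 1.0994e-5 - 5.685e-12*I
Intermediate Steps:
o = -24
g(u) = sqrt(-24 + u) (g(u) = sqrt(u - 24) = sqrt(-24 + u))
1/(90959 + O((g(10) + 0) - 90)) = 1/(90959 - 102/((sqrt(-24 + 10) + 0) - 90)) = 1/(90959 - 102/((sqrt(-14) + 0) - 90)) = 1/(90959 - 102/((I*sqrt(14) + 0) - 90)) = 1/(90959 - 102/(I*sqrt(14) - 90)) = 1/(90959 - 102/(-90 + I*sqrt(14)))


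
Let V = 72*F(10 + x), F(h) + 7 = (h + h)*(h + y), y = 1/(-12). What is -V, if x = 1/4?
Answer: -14502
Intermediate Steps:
y = -1/12 ≈ -0.083333
x = ¼ (x = 1*(¼) = ¼ ≈ 0.25000)
F(h) = -7 + 2*h*(-1/12 + h) (F(h) = -7 + (h + h)*(h - 1/12) = -7 + (2*h)*(-1/12 + h) = -7 + 2*h*(-1/12 + h))
V = 14502 (V = 72*(-7 + 2*(10 + ¼)² - (10 + ¼)/6) = 72*(-7 + 2*(41/4)² - ⅙*41/4) = 72*(-7 + 2*(1681/16) - 41/24) = 72*(-7 + 1681/8 - 41/24) = 72*(2417/12) = 14502)
-V = -1*14502 = -14502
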